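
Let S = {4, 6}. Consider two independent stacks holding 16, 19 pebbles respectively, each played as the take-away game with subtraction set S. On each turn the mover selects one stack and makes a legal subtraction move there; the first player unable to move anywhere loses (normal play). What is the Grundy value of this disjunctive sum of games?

3

All stacks use S = {4, 6}:
G(0) = 0
G(1) = mex{} = 0
G(2) = mex{} = 0
G(3) = mex{} = 0
G(4) = mex{0} = 1
G(5) = mex{0} = 1
G(6) = mex{0,0} = 1
G(7) = mex{0,0} = 1
G(8) = mex{1,0} = 2
G(9) = mex{1,0} = 2
G(10) = mex{1,1} = 0
G(11) = mex{1,1} = 0
G(12) = mex{2,1} = 0
G(13) = mex{2,1} = 0
G(14) = mex{0,2} = 1
G(15) = mex{0,2} = 1
G(16) = mex{0,0} = 1
G(17) = mex{0,0} = 1
G(18) = mex{1,0} = 2
G(19) = mex{1,0} = 2
Stack A: G(16) = 1.
Stack B: G(19) = 2.
Combined Grundy value = 1 ⊕ 2 = 3.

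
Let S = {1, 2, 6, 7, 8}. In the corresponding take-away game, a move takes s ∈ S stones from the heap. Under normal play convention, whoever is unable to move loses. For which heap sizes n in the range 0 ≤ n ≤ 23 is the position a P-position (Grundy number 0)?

n :  0  1  2  3  4  5  6  7  8  9 10 11 12 13 14 15 16 17 18 19 20 21 22 23
G :  0  1  2  0  1  2  3  4  5  3  4  5  0  1  2  0  1  2  3  4  5  3  4  5
P-positions are exactly the n with G(n) = 0.

0, 3, 12, 15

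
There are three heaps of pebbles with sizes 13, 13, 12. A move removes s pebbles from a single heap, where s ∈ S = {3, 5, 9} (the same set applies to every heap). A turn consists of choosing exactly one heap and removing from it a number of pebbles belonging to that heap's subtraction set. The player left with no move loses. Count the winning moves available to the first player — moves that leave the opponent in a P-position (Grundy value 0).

0

All heaps use S = {3, 5, 9}:
n :  0  1  2  3  4  5  6  7  8  9 10 11 12 13
G :  0  0  0  1  1  1  2  2  0  3  3  1  0  2
Heap A: G(13) = 2.
Heap B: G(13) = 2.
Heap C: G(12) = 0.
Combined Grundy value = 2 ⊕ 2 ⊕ 0 = 0.
A winning move leaves total XOR = 0, i.e. changes one component's Grundy value g to g ⊕ X where X is the current total.
Heap A: target g' = 2⊕0 = 2, but every legal move changes the Grundy value (mex property), so 0 moves.
Heap B: target g' = 2⊕0 = 2, but every legal move changes the Grundy value (mex property), so 0 moves.
Heap C: target g' = 0⊕0 = 0, but every legal move changes the Grundy value (mex property), so 0 moves.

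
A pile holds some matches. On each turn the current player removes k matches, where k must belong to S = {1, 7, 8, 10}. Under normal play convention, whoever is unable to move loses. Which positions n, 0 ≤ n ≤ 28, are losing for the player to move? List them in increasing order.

n :  0  1  2  3  4  5  6  7  8  9 10 11 12 13 14 15 16 17 18 19 20 21 22 23 24 25 26 27 28
G :  0  1  0  1  0  1  0  1  2  3  2  3  2  3  2  0  1  0  1  0  1  0  1  2  3  2  3  2  3
P-positions are exactly the n with G(n) = 0.

0, 2, 4, 6, 15, 17, 19, 21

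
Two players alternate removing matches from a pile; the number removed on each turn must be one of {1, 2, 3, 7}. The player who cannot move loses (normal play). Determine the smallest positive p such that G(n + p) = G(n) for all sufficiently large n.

G(0) = 0
G(1) = mex{0} = 1
G(2) = mex{1,0} = 2
G(3) = mex{2,1,0} = 3
G(4) = mex{3,2,1} = 0
G(5) = mex{0,3,2} = 1
G(6) = mex{1,0,3} = 2
G(7) = mex{2,1,0,0} = 3
G(8) = mex{3,2,1,1} = 0
G(9) = mex{0,3,2,2} = 1
G(10) = mex{1,0,3,3} = 2
G(11) = mex{2,1,0,0} = 3
G(12) = mex{3,2,1,1} = 0
G(13) = mex{0,3,2,2} = 1
G(14) = mex{1,0,3,3} = 2
G(n+4) = G(n) holds for n = 0,…,6 (a full window of length max(S) = 7), so the sequence is purely periodic with period 4.

4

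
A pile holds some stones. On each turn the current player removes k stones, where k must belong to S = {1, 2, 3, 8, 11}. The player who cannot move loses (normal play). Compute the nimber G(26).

4

n :  0  1  2  3  4  5  6  7  8  9 10 11 12 13 14 15 16 17 18 19 20 21 22 23 24 25 26
G :  0  1  2  3  0  1  2  3  4  0  1  2  3  0  1  2  3  4  0  1  2  3  0  1  2  3  4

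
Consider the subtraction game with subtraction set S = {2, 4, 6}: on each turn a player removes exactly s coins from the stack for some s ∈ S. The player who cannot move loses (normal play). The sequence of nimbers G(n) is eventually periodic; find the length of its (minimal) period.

8

G(0) = 0
G(1) = mex{} = 0
G(2) = mex{0} = 1
G(3) = mex{0} = 1
G(4) = mex{1,0} = 2
G(5) = mex{1,0} = 2
G(6) = mex{2,1,0} = 3
G(7) = mex{2,1,0} = 3
G(8) = mex{3,2,1} = 0
G(9) = mex{3,2,1} = 0
G(10) = mex{0,3,2} = 1
G(11) = mex{0,3,2} = 1
G(12) = mex{1,0,3} = 2
G(13) = mex{1,0,3} = 2
G(14) = mex{2,1,0} = 3
G(15) = mex{2,1,0} = 3
G(16) = mex{3,2,1} = 0
G(17) = mex{3,2,1} = 0
G(n+8) = G(n) holds for n = 0,…,5 (a full window of length max(S) = 6), so the sequence is purely periodic with period 8.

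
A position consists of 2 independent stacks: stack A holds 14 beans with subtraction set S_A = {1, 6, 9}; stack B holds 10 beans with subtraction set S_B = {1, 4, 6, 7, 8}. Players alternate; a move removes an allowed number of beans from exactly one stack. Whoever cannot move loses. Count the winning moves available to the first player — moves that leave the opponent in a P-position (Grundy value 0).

Stack A, S = {1, 6, 9}:
G(0) = 0
G(1) = mex{0} = 1
G(2) = mex{1} = 0
G(3) = mex{0} = 1
G(4) = mex{1} = 0
G(5) = mex{0} = 1
G(6) = mex{1,0} = 2
G(7) = mex{2,1} = 0
G(8) = mex{0,0} = 1
G(9) = mex{1,1,0} = 2
G(10) = mex{2,0,1} = 3
G(11) = mex{3,1,0} = 2
G(12) = mex{2,2,1} = 0
G(13) = mex{0,0,0} = 1
G(14) = mex{1,1,1} = 0
G_A(14) = 0.
Stack B, S = {1, 4, 6, 7, 8}:
n :  0  1  2  3  4  5  6  7  8  9 10
G :  0  1  0  1  2  0  1  2  3  2  3
G_B(10) = 3.
Combined Grundy value = 0 ⊕ 3 = 3.
A winning move leaves total XOR = 0, i.e. changes one component's Grundy value g to g ⊕ X where X is the current total.
Stack A: need g' = 0⊕3 = 3. Options: 14−1→G=1, 14−6→G=1, 14−9→G=1. Hits: 0.
Stack B: need g' = 3⊕3 = 0. Options: 10−1→G=2, 10−4→G=1, 10−6→G=2, 10−7→G=1, 10−8→G=0. Hits: 1.

1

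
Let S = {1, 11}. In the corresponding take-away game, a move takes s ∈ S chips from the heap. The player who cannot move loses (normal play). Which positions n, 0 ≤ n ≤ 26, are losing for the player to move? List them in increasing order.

0, 2, 4, 6, 8, 10, 12, 14, 16, 18, 20, 22, 24, 26

n :  0  1  2  3  4  5  6  7  8  9 10 11 12 13 14 15 16 17 18 19 20 21 22 23 24 25 26
G :  0  1  0  1  0  1  0  1  0  1  0  1  0  1  0  1  0  1  0  1  0  1  0  1  0  1  0
P-positions are exactly the n with G(n) = 0.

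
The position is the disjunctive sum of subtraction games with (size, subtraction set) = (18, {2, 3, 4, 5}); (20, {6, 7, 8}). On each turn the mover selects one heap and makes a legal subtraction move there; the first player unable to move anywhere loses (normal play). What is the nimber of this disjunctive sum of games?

Heap A, S = {2, 3, 4, 5}:
G(0) = 0
G(1) = mex{} = 0
G(2) = mex{0} = 1
G(3) = mex{0,0} = 1
G(4) = mex{1,0,0} = 2
G(5) = mex{1,1,0,0} = 2
G(6) = mex{2,1,1,0} = 3
G(7) = mex{2,2,1,1} = 0
G(8) = mex{3,2,2,1} = 0
G(9) = mex{0,3,2,2} = 1
G(10) = mex{0,0,3,2} = 1
G(11) = mex{1,0,0,3} = 2
G(12) = mex{1,1,0,0} = 2
G(13) = mex{2,1,1,0} = 3
G(14) = mex{2,2,1,1} = 0
G(15) = mex{3,2,2,1} = 0
G(16) = mex{0,3,2,2} = 1
G(17) = mex{0,0,3,2} = 1
G(18) = mex{1,0,0,3} = 2
G_A(18) = 2.
Heap B, S = {6, 7, 8}:
G(0) = 0
G(1) = mex{} = 0
G(2) = mex{} = 0
G(3) = mex{} = 0
G(4) = mex{} = 0
G(5) = mex{} = 0
G(6) = mex{0} = 1
G(7) = mex{0,0} = 1
G(8) = mex{0,0,0} = 1
G(9) = mex{0,0,0} = 1
G(10) = mex{0,0,0} = 1
G(11) = mex{0,0,0} = 1
G(12) = mex{1,0,0} = 2
G(13) = mex{1,1,0} = 2
G(14) = mex{1,1,1} = 0
G(15) = mex{1,1,1} = 0
G(16) = mex{1,1,1} = 0
G(17) = mex{1,1,1} = 0
G(18) = mex{2,1,1} = 0
G(19) = mex{2,2,1} = 0
G(20) = mex{0,2,2} = 1
G_B(20) = 1.
Combined Grundy value = 2 ⊕ 1 = 3.

3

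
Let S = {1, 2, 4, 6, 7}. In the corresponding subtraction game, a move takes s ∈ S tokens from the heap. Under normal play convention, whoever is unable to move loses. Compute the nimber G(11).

0

G(0) = 0
G(1) = mex{0} = 1
G(2) = mex{1,0} = 2
G(3) = mex{2,1} = 0
G(4) = mex{0,2,0} = 1
G(5) = mex{1,0,1} = 2
G(6) = mex{2,1,2,0} = 3
G(7) = mex{3,2,0,1,0} = 4
G(8) = mex{4,3,1,2,1} = 0
G(9) = mex{0,4,2,0,2} = 1
G(10) = mex{1,0,3,1,0} = 2
G(11) = mex{2,1,4,2,1} = 0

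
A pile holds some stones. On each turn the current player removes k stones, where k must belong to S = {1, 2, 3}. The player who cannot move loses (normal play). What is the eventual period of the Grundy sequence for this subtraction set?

4

G(0) = 0
G(1) = mex{0} = 1
G(2) = mex{1,0} = 2
G(3) = mex{2,1,0} = 3
G(4) = mex{3,2,1} = 0
G(5) = mex{0,3,2} = 1
G(6) = mex{1,0,3} = 2
G(7) = mex{2,1,0} = 3
G(8) = mex{3,2,1} = 0
G(9) = mex{0,3,2} = 1
G(10) = mex{1,0,3} = 2
G(11) = mex{2,1,0} = 3
G(12) = mex{3,2,1} = 0
G(13) = mex{0,3,2} = 1
G(14) = mex{1,0,3} = 2
G(n+4) = G(n) holds for n = 0,…,2 (a full window of length max(S) = 3), so the sequence is purely periodic with period 4.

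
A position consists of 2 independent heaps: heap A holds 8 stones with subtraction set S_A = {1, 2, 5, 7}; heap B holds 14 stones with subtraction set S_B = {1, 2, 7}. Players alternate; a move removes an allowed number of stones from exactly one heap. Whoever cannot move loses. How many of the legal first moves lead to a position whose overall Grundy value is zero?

0

Heap A, S = {1, 2, 5, 7}:
G(0) = 0
G(1) = mex{0} = 1
G(2) = mex{1,0} = 2
G(3) = mex{2,1} = 0
G(4) = mex{0,2} = 1
G(5) = mex{1,0,0} = 2
G(6) = mex{2,1,1} = 0
G(7) = mex{0,2,2,0} = 1
G(8) = mex{1,0,0,1} = 2
G_A(8) = 2.
Heap B, S = {1, 2, 7}:
n :  0  1  2  3  4  5  6  7  8  9 10 11 12 13 14
G :  0  1  2  0  1  2  0  1  2  0  1  2  0  1  2
G_B(14) = 2.
Combined Grundy value = 2 ⊕ 2 = 0.
A winning move leaves total XOR = 0, i.e. changes one component's Grundy value g to g ⊕ X where X is the current total.
Heap A: target g' = 2⊕0 = 2, but every legal move changes the Grundy value (mex property), so 0 moves.
Heap B: target g' = 2⊕0 = 2, but every legal move changes the Grundy value (mex property), so 0 moves.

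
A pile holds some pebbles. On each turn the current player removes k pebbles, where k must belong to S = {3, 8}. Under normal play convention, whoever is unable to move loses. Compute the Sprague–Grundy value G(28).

G(0) = 0
G(1) = mex{} = 0
G(2) = mex{} = 0
G(3) = mex{0} = 1
G(4) = mex{0} = 1
G(5) = mex{0} = 1
G(6) = mex{1} = 0
G(7) = mex{1} = 0
G(8) = mex{1,0} = 2
G(9) = mex{0,0} = 1
G(10) = mex{0,0} = 1
G(11) = mex{2,1} = 0
G(12) = mex{1,1} = 0
G(13) = mex{1,1} = 0
G(14) = mex{0,0} = 1
G(15) = mex{0,0} = 1
G(16) = mex{0,2} = 1
G(17) = mex{1,1} = 0
G(18) = mex{1,1} = 0
G(19) = mex{1,0} = 2
G(20) = mex{0,0} = 1
G(21) = mex{0,0} = 1
G(22) = mex{2,1} = 0
G(23) = mex{1,1} = 0
G(24) = mex{1,1} = 0
G(25) = mex{0,0} = 1
G(26) = mex{0,0} = 1
G(27) = mex{0,2} = 1
G(28) = mex{1,1} = 0

0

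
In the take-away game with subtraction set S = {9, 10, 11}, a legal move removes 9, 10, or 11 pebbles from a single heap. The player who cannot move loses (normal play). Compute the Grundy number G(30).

n :  0  1  2  3  4  5  6  7  8  9 10 11 12 13 14 15 16 17 18 19 20 21 22 23 24 25 26 27 28 29 30
G :  0  0  0  0  0  0  0  0  0  1  1  1  1  1  1  1  1  1  2  2  0  0  0  0  0  0  0  0  0  1  1

1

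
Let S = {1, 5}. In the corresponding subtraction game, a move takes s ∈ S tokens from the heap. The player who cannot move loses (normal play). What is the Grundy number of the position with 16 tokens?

G(0) = 0
G(1) = mex{0} = 1
G(2) = mex{1} = 0
G(3) = mex{0} = 1
G(4) = mex{1} = 0
G(5) = mex{0,0} = 1
G(6) = mex{1,1} = 0
G(7) = mex{0,0} = 1
G(8) = mex{1,1} = 0
G(9) = mex{0,0} = 1
G(10) = mex{1,1} = 0
G(11) = mex{0,0} = 1
G(12) = mex{1,1} = 0
G(13) = mex{0,0} = 1
G(14) = mex{1,1} = 0
G(15) = mex{0,0} = 1
G(16) = mex{1,1} = 0

0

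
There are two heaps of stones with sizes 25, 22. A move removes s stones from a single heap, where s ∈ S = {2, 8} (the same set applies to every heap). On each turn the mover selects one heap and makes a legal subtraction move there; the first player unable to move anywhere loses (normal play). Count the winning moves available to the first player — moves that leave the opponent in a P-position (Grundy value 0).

4

All heaps use S = {2, 8}:
n :  0  1  2  3  4  5  6  7  8  9 10 11 12 13 14 15 16 17 18 19 20 21 22 23 24 25
G :  0  0  1  1  0  0  1  1  2  2  0  0  1  1  0  0  1  1  2  2  0  0  1  1  0  0
Heap A: G(25) = 0.
Heap B: G(22) = 1.
Combined Grundy value = 0 ⊕ 1 = 1.
A winning move leaves total XOR = 0, i.e. changes one component's Grundy value g to g ⊕ X where X is the current total.
Heap A: need g' = 0⊕1 = 1. Options: 25−2→G=1, 25−8→G=1. Hits: 2.
Heap B: need g' = 1⊕1 = 0. Options: 22−2→G=0, 22−8→G=0. Hits: 2.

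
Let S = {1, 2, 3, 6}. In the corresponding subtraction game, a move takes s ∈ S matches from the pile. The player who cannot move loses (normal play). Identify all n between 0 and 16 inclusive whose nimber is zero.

n :  0  1  2  3  4  5  6  7  8  9 10 11 12 13 14 15 16
G :  0  1  2  3  0  1  2  3  0  1  2  3  0  1  2  3  0
P-positions are exactly the n with G(n) = 0.

0, 4, 8, 12, 16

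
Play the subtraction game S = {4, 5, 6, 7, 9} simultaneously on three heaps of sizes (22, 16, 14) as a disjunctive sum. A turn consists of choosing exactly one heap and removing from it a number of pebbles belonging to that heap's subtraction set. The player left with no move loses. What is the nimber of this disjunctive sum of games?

All heaps use S = {4, 5, 6, 7, 9}:
G(0) = 0
G(1) = mex{} = 0
G(2) = mex{} = 0
G(3) = mex{} = 0
G(4) = mex{0} = 1
G(5) = mex{0,0} = 1
G(6) = mex{0,0,0} = 1
G(7) = mex{0,0,0,0} = 1
G(8) = mex{1,0,0,0} = 2
G(9) = mex{1,1,0,0,0} = 2
G(10) = mex{1,1,1,0,0} = 2
G(11) = mex{1,1,1,1,0} = 2
G(12) = mex{2,1,1,1,0} = 3
G(13) = mex{2,2,1,1,1} = 0
G(14) = mex{2,2,2,1,1} = 0
G(15) = mex{2,2,2,2,1} = 0
G(16) = mex{3,2,2,2,1} = 0
G(17) = mex{0,3,2,2,2} = 1
G(18) = mex{0,0,3,2,2} = 1
G(19) = mex{0,0,0,3,2} = 1
G(20) = mex{0,0,0,0,2} = 1
G(21) = mex{1,0,0,0,3} = 2
G(22) = mex{1,1,0,0,0} = 2
Heap A: G(22) = 2.
Heap B: G(16) = 0.
Heap C: G(14) = 0.
Combined Grundy value = 2 ⊕ 0 ⊕ 0 = 2.

2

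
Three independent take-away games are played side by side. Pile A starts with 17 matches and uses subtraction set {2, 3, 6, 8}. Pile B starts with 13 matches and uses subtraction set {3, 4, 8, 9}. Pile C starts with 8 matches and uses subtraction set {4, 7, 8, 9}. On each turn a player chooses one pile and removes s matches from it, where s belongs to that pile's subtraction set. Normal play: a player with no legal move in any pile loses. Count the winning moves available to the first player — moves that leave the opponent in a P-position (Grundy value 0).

Pile A, S = {2, 3, 6, 8}:
n :  0  1  2  3  4  5  6  7  8  9 10 11 12 13 14 15 16 17
G :  0  0  1  1  2  0  3  1  2  2  0  3  1  2  0  0  1  1
G_A(17) = 1.
Pile B, S = {3, 4, 8, 9}:
G(0) = 0
G(1) = mex{} = 0
G(2) = mex{} = 0
G(3) = mex{0} = 1
G(4) = mex{0,0} = 1
G(5) = mex{0,0} = 1
G(6) = mex{1,0} = 2
G(7) = mex{1,1} = 0
G(8) = mex{1,1,0} = 2
G(9) = mex{2,1,0,0} = 3
G(10) = mex{0,2,0,0} = 1
G(11) = mex{2,0,1,0} = 3
G(12) = mex{3,2,1,1} = 0
G(13) = mex{1,3,1,1} = 0
G_B(13) = 0.
Pile C, S = {4, 7, 8, 9}:
G(0) = 0
G(1) = mex{} = 0
G(2) = mex{} = 0
G(3) = mex{} = 0
G(4) = mex{0} = 1
G(5) = mex{0} = 1
G(6) = mex{0} = 1
G(7) = mex{0,0} = 1
G(8) = mex{1,0,0} = 2
G_C(8) = 2.
Combined Grundy value = 1 ⊕ 0 ⊕ 2 = 3.
A winning move leaves total XOR = 0, i.e. changes one component's Grundy value g to g ⊕ X where X is the current total.
Pile A: need g' = 1⊕3 = 2. Options: 17−2→G=0, 17−3→G=0, 17−6→G=3, 17−8→G=2. Hits: 1.
Pile B: need g' = 0⊕3 = 3. Options: 13−3→G=1, 13−4→G=3, 13−8→G=1, 13−9→G=1. Hits: 1.
Pile C: need g' = 2⊕3 = 1. Options: 8−4→G=1, 8−7→G=0, 8−8→G=0. Hits: 1.

3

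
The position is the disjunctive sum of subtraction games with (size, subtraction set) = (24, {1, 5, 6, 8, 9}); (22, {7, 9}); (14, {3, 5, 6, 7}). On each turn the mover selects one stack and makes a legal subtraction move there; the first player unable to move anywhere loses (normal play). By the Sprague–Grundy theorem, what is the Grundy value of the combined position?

Stack A, S = {1, 5, 6, 8, 9}:
n :  0  1  2  3  4  5  6  7  8  9 10 11 12 13 14 15 16 17 18 19 20 21 22 23 24
G :  0  1  0  1  0  1  2  3  2  3  2  3  4  5  0  1  0  1  0  1  2  3  2  3  2
G_A(24) = 2.
Stack B, S = {7, 9}:
G(0) = 0
G(1) = mex{} = 0
G(2) = mex{} = 0
G(3) = mex{} = 0
G(4) = mex{} = 0
G(5) = mex{} = 0
G(6) = mex{} = 0
G(7) = mex{0} = 1
G(8) = mex{0} = 1
G(9) = mex{0,0} = 1
G(10) = mex{0,0} = 1
G(11) = mex{0,0} = 1
G(12) = mex{0,0} = 1
G(13) = mex{0,0} = 1
G(14) = mex{1,0} = 2
G(15) = mex{1,0} = 2
G(16) = mex{1,1} = 0
G(17) = mex{1,1} = 0
G(18) = mex{1,1} = 0
G(19) = mex{1,1} = 0
G(20) = mex{1,1} = 0
G(21) = mex{2,1} = 0
G(22) = mex{2,1} = 0
G_B(22) = 0.
Stack C, S = {3, 5, 6, 7}:
G(0) = 0
G(1) = mex{} = 0
G(2) = mex{} = 0
G(3) = mex{0} = 1
G(4) = mex{0} = 1
G(5) = mex{0,0} = 1
G(6) = mex{1,0,0} = 2
G(7) = mex{1,0,0,0} = 2
G(8) = mex{1,1,0,0} = 2
G(9) = mex{2,1,1,0} = 3
G(10) = mex{2,1,1,1} = 0
G(11) = mex{2,2,1,1} = 0
G(12) = mex{3,2,2,1} = 0
G(13) = mex{0,2,2,2} = 1
G(14) = mex{0,3,2,2} = 1
G_C(14) = 1.
Combined Grundy value = 2 ⊕ 0 ⊕ 1 = 3.

3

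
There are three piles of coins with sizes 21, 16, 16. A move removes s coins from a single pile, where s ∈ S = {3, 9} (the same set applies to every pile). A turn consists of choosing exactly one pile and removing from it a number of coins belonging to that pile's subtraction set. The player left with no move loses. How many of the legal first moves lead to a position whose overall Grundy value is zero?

6

All piles use S = {3, 9}:
G(0) = 0
G(1) = mex{} = 0
G(2) = mex{} = 0
G(3) = mex{0} = 1
G(4) = mex{0} = 1
G(5) = mex{0} = 1
G(6) = mex{1} = 0
G(7) = mex{1} = 0
G(8) = mex{1} = 0
G(9) = mex{0,0} = 1
G(10) = mex{0,0} = 1
G(11) = mex{0,0} = 1
G(12) = mex{1,1} = 0
G(13) = mex{1,1} = 0
G(14) = mex{1,1} = 0
G(15) = mex{0,0} = 1
G(16) = mex{0,0} = 1
G(17) = mex{0,0} = 1
G(18) = mex{1,1} = 0
G(19) = mex{1,1} = 0
G(20) = mex{1,1} = 0
G(21) = mex{0,0} = 1
Pile A: G(21) = 1.
Pile B: G(16) = 1.
Pile C: G(16) = 1.
Combined Grundy value = 1 ⊕ 1 ⊕ 1 = 1.
A winning move leaves total XOR = 0, i.e. changes one component's Grundy value g to g ⊕ X where X is the current total.
Pile A: need g' = 1⊕1 = 0. Options: 21−3→G=0, 21−9→G=0. Hits: 2.
Pile B: need g' = 1⊕1 = 0. Options: 16−3→G=0, 16−9→G=0. Hits: 2.
Pile C: need g' = 1⊕1 = 0. Options: 16−3→G=0, 16−9→G=0. Hits: 2.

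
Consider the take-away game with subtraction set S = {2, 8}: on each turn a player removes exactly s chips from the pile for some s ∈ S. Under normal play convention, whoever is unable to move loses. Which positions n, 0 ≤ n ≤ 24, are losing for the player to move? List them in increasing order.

n :  0  1  2  3  4  5  6  7  8  9 10 11 12 13 14 15 16 17 18 19 20 21 22 23 24
G :  0  0  1  1  0  0  1  1  2  2  0  0  1  1  0  0  1  1  2  2  0  0  1  1  0
P-positions are exactly the n with G(n) = 0.

0, 1, 4, 5, 10, 11, 14, 15, 20, 21, 24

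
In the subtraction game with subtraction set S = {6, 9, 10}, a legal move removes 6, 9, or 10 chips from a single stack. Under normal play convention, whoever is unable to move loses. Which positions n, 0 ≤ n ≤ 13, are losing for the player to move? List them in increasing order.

G(0) = 0
G(1) = mex{} = 0
G(2) = mex{} = 0
G(3) = mex{} = 0
G(4) = mex{} = 0
G(5) = mex{} = 0
G(6) = mex{0} = 1
G(7) = mex{0} = 1
G(8) = mex{0} = 1
G(9) = mex{0,0} = 1
G(10) = mex{0,0,0} = 1
G(11) = mex{0,0,0} = 1
G(12) = mex{1,0,0} = 2
G(13) = mex{1,0,0} = 2
P-positions are exactly the n with G(n) = 0.

0, 1, 2, 3, 4, 5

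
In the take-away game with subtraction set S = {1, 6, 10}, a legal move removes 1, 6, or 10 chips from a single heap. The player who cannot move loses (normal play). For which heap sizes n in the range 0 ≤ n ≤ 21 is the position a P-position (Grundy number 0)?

n :  0  1  2  3  4  5  6  7  8  9 10 11 12 13 14 15 16 17 18 19 20 21
G :  0  1  0  1  0  1  2  0  1  0  1  0  1  2  3  2  0  1  0  1  0  1
P-positions are exactly the n with G(n) = 0.

0, 2, 4, 7, 9, 11, 16, 18, 20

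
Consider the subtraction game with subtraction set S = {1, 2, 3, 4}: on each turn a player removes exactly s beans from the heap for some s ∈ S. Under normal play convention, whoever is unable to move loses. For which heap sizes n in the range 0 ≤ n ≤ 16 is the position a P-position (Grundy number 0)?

G(0) = 0
G(1) = mex{0} = 1
G(2) = mex{1,0} = 2
G(3) = mex{2,1,0} = 3
G(4) = mex{3,2,1,0} = 4
G(5) = mex{4,3,2,1} = 0
G(6) = mex{0,4,3,2} = 1
G(7) = mex{1,0,4,3} = 2
G(8) = mex{2,1,0,4} = 3
G(9) = mex{3,2,1,0} = 4
G(10) = mex{4,3,2,1} = 0
G(11) = mex{0,4,3,2} = 1
G(12) = mex{1,0,4,3} = 2
G(13) = mex{2,1,0,4} = 3
G(14) = mex{3,2,1,0} = 4
G(15) = mex{4,3,2,1} = 0
G(16) = mex{0,4,3,2} = 1
P-positions are exactly the n with G(n) = 0.

0, 5, 10, 15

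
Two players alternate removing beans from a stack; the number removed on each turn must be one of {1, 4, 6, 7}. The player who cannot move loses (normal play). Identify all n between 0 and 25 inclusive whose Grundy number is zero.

G(0) = 0
G(1) = mex{0} = 1
G(2) = mex{1} = 0
G(3) = mex{0} = 1
G(4) = mex{1,0} = 2
G(5) = mex{2,1} = 0
G(6) = mex{0,0,0} = 1
G(7) = mex{1,1,1,0} = 2
G(8) = mex{2,2,0,1} = 3
G(9) = mex{3,0,1,0} = 2
G(10) = mex{2,1,2,1} = 0
G(11) = mex{0,2,0,2} = 1
G(12) = mex{1,3,1,0} = 2
G(13) = mex{2,2,2,1} = 0
G(14) = mex{0,0,3,2} = 1
G(15) = mex{1,1,2,3} = 0
G(16) = mex{0,2,0,2} = 1
G(17) = mex{1,0,1,0} = 2
G(18) = mex{2,1,2,1} = 0
G(19) = mex{0,0,0,2} = 1
G(20) = mex{1,1,1,0} = 2
G(21) = mex{2,2,0,1} = 3
G(22) = mex{3,0,1,0} = 2
G(23) = mex{2,1,2,1} = 0
G(24) = mex{0,2,0,2} = 1
G(25) = mex{1,3,1,0} = 2
P-positions are exactly the n with G(n) = 0.

0, 2, 5, 10, 13, 15, 18, 23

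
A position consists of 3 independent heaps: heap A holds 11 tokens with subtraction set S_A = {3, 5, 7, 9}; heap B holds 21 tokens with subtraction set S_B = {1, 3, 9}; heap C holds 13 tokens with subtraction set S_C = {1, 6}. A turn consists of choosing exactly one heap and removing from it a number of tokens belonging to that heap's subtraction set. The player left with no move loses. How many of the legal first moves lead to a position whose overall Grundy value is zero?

0

Heap A, S = {3, 5, 7, 9}:
G(0) = 0
G(1) = mex{} = 0
G(2) = mex{} = 0
G(3) = mex{0} = 1
G(4) = mex{0} = 1
G(5) = mex{0,0} = 1
G(6) = mex{1,0} = 2
G(7) = mex{1,0,0} = 2
G(8) = mex{1,1,0} = 2
G(9) = mex{2,1,0,0} = 3
G(10) = mex{2,1,1,0} = 3
G(11) = mex{2,2,1,0} = 3
G_A(11) = 3.
Heap B, S = {1, 3, 9}:
G(0) = 0
G(1) = mex{0} = 1
G(2) = mex{1} = 0
G(3) = mex{0,0} = 1
G(4) = mex{1,1} = 0
G(5) = mex{0,0} = 1
G(6) = mex{1,1} = 0
G(7) = mex{0,0} = 1
G(8) = mex{1,1} = 0
G(9) = mex{0,0,0} = 1
G(10) = mex{1,1,1} = 0
G(11) = mex{0,0,0} = 1
G(12) = mex{1,1,1} = 0
G(13) = mex{0,0,0} = 1
G(14) = mex{1,1,1} = 0
G(15) = mex{0,0,0} = 1
G(16) = mex{1,1,1} = 0
G(17) = mex{0,0,0} = 1
G(18) = mex{1,1,1} = 0
G(19) = mex{0,0,0} = 1
G(20) = mex{1,1,1} = 0
G(21) = mex{0,0,0} = 1
G_B(21) = 1.
Heap C, S = {1, 6}:
n :  0  1  2  3  4  5  6  7  8  9 10 11 12 13
G :  0  1  0  1  0  1  2  0  1  0  1  0  1  2
G_C(13) = 2.
Combined Grundy value = 3 ⊕ 1 ⊕ 2 = 0.
A winning move leaves total XOR = 0, i.e. changes one component's Grundy value g to g ⊕ X where X is the current total.
Heap A: target g' = 3⊕0 = 3, but every legal move changes the Grundy value (mex property), so 0 moves.
Heap B: target g' = 1⊕0 = 1, but every legal move changes the Grundy value (mex property), so 0 moves.
Heap C: target g' = 2⊕0 = 2, but every legal move changes the Grundy value (mex property), so 0 moves.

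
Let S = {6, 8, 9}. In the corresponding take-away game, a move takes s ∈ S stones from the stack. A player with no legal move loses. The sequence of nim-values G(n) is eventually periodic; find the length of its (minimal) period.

15

n :  0  1  2  3  4  5  6  7  8  9 10 11 12 13 14 15 16 17 18 19 20 21 22 23 24 25 26 27 28 29 30 31
G :  0  0  0  0  0  0  1  1  1  1  1  1  2  2  2  0  0  0  0  0  0  1  1  1  1  1  1  2  2  2  0  0
G(n+15) = G(n) holds for n = 0,…,8 (a full window of length max(S) = 9), so the sequence is purely periodic with period 15.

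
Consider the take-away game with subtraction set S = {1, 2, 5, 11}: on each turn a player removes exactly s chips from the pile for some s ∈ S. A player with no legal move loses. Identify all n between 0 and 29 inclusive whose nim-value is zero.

0, 3, 6, 9, 12, 15, 18, 21, 24, 27

n :  0  1  2  3  4  5  6  7  8  9 10 11 12 13 14 15 16 17 18 19 20 21 22 23 24 25 26 27 28 29
G :  0  1  2  0  1  2  0  1  2  0  1  2  0  1  2  0  1  2  0  1  2  0  1  2  0  1  2  0  1  2
P-positions are exactly the n with G(n) = 0.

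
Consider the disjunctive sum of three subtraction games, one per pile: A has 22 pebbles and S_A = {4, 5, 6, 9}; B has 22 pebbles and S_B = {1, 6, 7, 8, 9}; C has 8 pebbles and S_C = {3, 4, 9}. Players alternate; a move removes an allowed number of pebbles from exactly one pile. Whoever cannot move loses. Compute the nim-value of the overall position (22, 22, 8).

Pile A, S = {4, 5, 6, 9}:
n :  0  1  2  3  4  5  6  7  8  9 10 11 12 13 14 15 16 17 18 19 20 21 22
G :  0  0  0  0  1  1  1  1  2  2  2  2  3  0  0  0  0  1  1  1  1  2  2
G_A(22) = 2.
Pile B, S = {1, 6, 7, 8, 9}:
n :  0  1  2  3  4  5  6  7  8  9 10 11 12 13 14 15 16 17 18 19 20 21 22
G :  0  1  0  1  0  1  2  3  2  3  2  3  4  5  0  1  0  1  0  1  2  3  2
G_B(22) = 2.
Pile C, S = {3, 4, 9}:
n : 0 1 2 3 4 5 6 7 8
G : 0 0 0 1 1 1 2 0 0
G_C(8) = 0.
Combined Grundy value = 2 ⊕ 2 ⊕ 0 = 0.

0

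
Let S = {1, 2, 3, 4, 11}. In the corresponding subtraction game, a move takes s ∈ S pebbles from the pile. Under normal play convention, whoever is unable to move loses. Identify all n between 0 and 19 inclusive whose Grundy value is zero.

0, 5, 10, 15

n :  0  1  2  3  4  5  6  7  8  9 10 11 12 13 14 15 16 17 18 19
G :  0  1  2  3  4  0  1  2  3  4  0  1  2  3  4  0  1  2  3  4
P-positions are exactly the n with G(n) = 0.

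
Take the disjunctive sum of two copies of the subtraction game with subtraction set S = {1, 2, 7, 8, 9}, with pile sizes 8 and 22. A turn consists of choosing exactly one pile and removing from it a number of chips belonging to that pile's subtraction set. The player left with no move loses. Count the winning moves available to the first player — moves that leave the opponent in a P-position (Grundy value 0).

All piles use S = {1, 2, 7, 8, 9}:
n :  0  1  2  3  4  5  6  7  8  9 10 11 12 13 14 15 16 17 18 19 20 21 22
G :  0  1  2  0  1  2  0  1  2  3  4  5  3  4  5  3  0  1  2  0  1  2  0
Pile A: G(8) = 2.
Pile B: G(22) = 0.
Combined Grundy value = 2 ⊕ 0 = 2.
A winning move leaves total XOR = 0, i.e. changes one component's Grundy value g to g ⊕ X where X is the current total.
Pile A: need g' = 2⊕2 = 0. Options: 8−1→G=1, 8−2→G=0, 8−7→G=1, 8−8→G=0. Hits: 2.
Pile B: need g' = 0⊕2 = 2. Options: 22−1→G=2, 22−2→G=1, 22−7→G=3, 22−8→G=5, 22−9→G=4. Hits: 1.

3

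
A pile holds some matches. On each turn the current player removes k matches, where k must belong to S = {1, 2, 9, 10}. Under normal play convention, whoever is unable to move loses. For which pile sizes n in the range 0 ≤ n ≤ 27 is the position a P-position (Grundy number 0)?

0, 3, 6, 11, 14, 17, 22, 25

G(0) = 0
G(1) = mex{0} = 1
G(2) = mex{1,0} = 2
G(3) = mex{2,1} = 0
G(4) = mex{0,2} = 1
G(5) = mex{1,0} = 2
G(6) = mex{2,1} = 0
G(7) = mex{0,2} = 1
G(8) = mex{1,0} = 2
G(9) = mex{2,1,0} = 3
G(10) = mex{3,2,1,0} = 4
G(11) = mex{4,3,2,1} = 0
G(12) = mex{0,4,0,2} = 1
G(13) = mex{1,0,1,0} = 2
G(14) = mex{2,1,2,1} = 0
G(15) = mex{0,2,0,2} = 1
G(16) = mex{1,0,1,0} = 2
G(17) = mex{2,1,2,1} = 0
G(18) = mex{0,2,3,2} = 1
G(19) = mex{1,0,4,3} = 2
G(20) = mex{2,1,0,4} = 3
G(21) = mex{3,2,1,0} = 4
G(22) = mex{4,3,2,1} = 0
G(23) = mex{0,4,0,2} = 1
G(24) = mex{1,0,1,0} = 2
G(25) = mex{2,1,2,1} = 0
G(26) = mex{0,2,0,2} = 1
G(27) = mex{1,0,1,0} = 2
P-positions are exactly the n with G(n) = 0.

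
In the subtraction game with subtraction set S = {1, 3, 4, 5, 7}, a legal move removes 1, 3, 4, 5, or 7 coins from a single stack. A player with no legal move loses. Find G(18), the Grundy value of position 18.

0

n :  0  1  2  3  4  5  6  7  8  9 10 11 12 13 14 15 16 17 18
G :  0  1  0  1  2  3  2  3  0  1  0  1  2  3  2  3  0  1  0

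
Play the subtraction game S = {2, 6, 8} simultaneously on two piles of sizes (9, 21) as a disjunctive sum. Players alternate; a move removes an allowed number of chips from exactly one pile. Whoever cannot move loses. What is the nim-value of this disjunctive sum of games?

3

All piles use S = {2, 6, 8}:
G(0) = 0
G(1) = mex{} = 0
G(2) = mex{0} = 1
G(3) = mex{0} = 1
G(4) = mex{1} = 0
G(5) = mex{1} = 0
G(6) = mex{0,0} = 1
G(7) = mex{0,0} = 1
G(8) = mex{1,1,0} = 2
G(9) = mex{1,1,0} = 2
G(10) = mex{2,0,1} = 3
G(11) = mex{2,0,1} = 3
G(12) = mex{3,1,0} = 2
G(13) = mex{3,1,0} = 2
G(14) = mex{2,2,1} = 0
G(15) = mex{2,2,1} = 0
G(16) = mex{0,3,2} = 1
G(17) = mex{0,3,2} = 1
G(18) = mex{1,2,3} = 0
G(19) = mex{1,2,3} = 0
G(20) = mex{0,0,2} = 1
G(21) = mex{0,0,2} = 1
Pile A: G(9) = 2.
Pile B: G(21) = 1.
Combined Grundy value = 2 ⊕ 1 = 3.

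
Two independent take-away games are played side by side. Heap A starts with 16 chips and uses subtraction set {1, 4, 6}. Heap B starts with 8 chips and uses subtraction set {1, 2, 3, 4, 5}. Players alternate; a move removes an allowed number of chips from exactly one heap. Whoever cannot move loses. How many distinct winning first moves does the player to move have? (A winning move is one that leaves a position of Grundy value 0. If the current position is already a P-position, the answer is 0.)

1

Heap A, S = {1, 4, 6}:
G(0) = 0
G(1) = mex{0} = 1
G(2) = mex{1} = 0
G(3) = mex{0} = 1
G(4) = mex{1,0} = 2
G(5) = mex{2,1} = 0
G(6) = mex{0,0,0} = 1
G(7) = mex{1,1,1} = 0
G(8) = mex{0,2,0} = 1
G(9) = mex{1,0,1} = 2
G(10) = mex{2,1,2} = 0
G(11) = mex{0,0,0} = 1
G(12) = mex{1,1,1} = 0
G(13) = mex{0,2,0} = 1
G(14) = mex{1,0,1} = 2
G(15) = mex{2,1,2} = 0
G(16) = mex{0,0,0} = 1
G_A(16) = 1.
Heap B, S = {1, 2, 3, 4, 5}:
n : 0 1 2 3 4 5 6 7 8
G : 0 1 2 3 4 5 0 1 2
G_B(8) = 2.
Combined Grundy value = 1 ⊕ 2 = 3.
A winning move leaves total XOR = 0, i.e. changes one component's Grundy value g to g ⊕ X where X is the current total.
Heap A: need g' = 1⊕3 = 2. Options: 16−1→G=0, 16−4→G=0, 16−6→G=0. Hits: 0.
Heap B: need g' = 2⊕3 = 1. Options: 8−1→G=1, 8−2→G=0, 8−3→G=5, 8−4→G=4, 8−5→G=3. Hits: 1.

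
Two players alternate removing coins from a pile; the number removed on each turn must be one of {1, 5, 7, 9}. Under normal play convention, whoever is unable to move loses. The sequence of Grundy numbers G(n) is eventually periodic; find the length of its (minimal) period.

G(0) = 0
G(1) = mex{0} = 1
G(2) = mex{1} = 0
G(3) = mex{0} = 1
G(4) = mex{1} = 0
G(5) = mex{0,0} = 1
G(6) = mex{1,1} = 0
G(7) = mex{0,0,0} = 1
G(8) = mex{1,1,1} = 0
G(9) = mex{0,0,0,0} = 1
G(10) = mex{1,1,1,1} = 0
G(11) = mex{0,0,0,0} = 1
G(12) = mex{1,1,1,1} = 0
G(13) = mex{0,0,0,0} = 1
G(14) = mex{1,1,1,1} = 0
G(n+2) = G(n) holds for n = 0,…,8 (a full window of length max(S) = 9), so the sequence is purely periodic with period 2.

2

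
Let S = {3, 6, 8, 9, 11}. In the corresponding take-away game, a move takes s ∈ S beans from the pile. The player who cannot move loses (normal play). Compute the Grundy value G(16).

0

G(0) = 0
G(1) = mex{} = 0
G(2) = mex{} = 0
G(3) = mex{0} = 1
G(4) = mex{0} = 1
G(5) = mex{0} = 1
G(6) = mex{1,0} = 2
G(7) = mex{1,0} = 2
G(8) = mex{1,0,0} = 2
G(9) = mex{2,1,0,0} = 3
G(10) = mex{2,1,0,0} = 3
G(11) = mex{2,1,1,0,0} = 3
G(12) = mex{3,2,1,1,0} = 4
G(13) = mex{3,2,1,1,0} = 4
G(14) = mex{3,2,2,1,1} = 0
G(15) = mex{4,3,2,2,1} = 0
G(16) = mex{4,3,2,2,1} = 0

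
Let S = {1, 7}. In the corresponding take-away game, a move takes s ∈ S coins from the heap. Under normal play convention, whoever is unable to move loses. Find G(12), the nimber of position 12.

0

n :  0  1  2  3  4  5  6  7  8  9 10 11 12
G :  0  1  0  1  0  1  0  1  0  1  0  1  0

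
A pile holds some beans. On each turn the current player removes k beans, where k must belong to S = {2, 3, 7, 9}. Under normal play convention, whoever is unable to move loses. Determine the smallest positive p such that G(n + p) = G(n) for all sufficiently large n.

G(0) = 0
G(1) = mex{} = 0
G(2) = mex{0} = 1
G(3) = mex{0,0} = 1
G(4) = mex{1,0} = 2
G(5) = mex{1,1} = 0
G(6) = mex{2,1} = 0
G(7) = mex{0,2,0} = 1
G(8) = mex{0,0,0} = 1
G(9) = mex{1,0,1,0} = 2
G(10) = mex{1,1,1,0} = 2
G(11) = mex{2,1,2,1} = 0
G(12) = mex{2,2,0,1} = 3
G(13) = mex{0,2,0,2} = 1
G(14) = mex{3,0,1,0} = 2
G(15) = mex{1,3,1,0} = 2
G(16) = mex{2,1,2,1} = 0
G(17) = mex{2,2,2,1} = 0
G(18) = mex{0,2,0,2} = 1
G(19) = mex{0,0,3,2} = 1
G(20) = mex{1,0,1,0} = 2
G(21) = mex{1,1,2,3} = 0
G(22) = mex{2,1,2,1} = 0
G(23) = mex{0,2,0,2} = 1
G(24) = mex{0,0,0,2} = 1
G(25) = mex{1,0,1,0} = 2
G(26) = mex{1,1,1,0} = 2
G(27) = mex{2,1,2,1} = 0
G(28) = mex{2,2,0,1} = 3
G(29) = mex{0,2,0,2} = 1
G(30) = mex{3,0,1,0} = 2
G(31) = mex{1,3,1,0} = 2
G(32) = mex{2,1,2,1} = 0
G(33) = mex{2,2,2,1} = 0
G(n+16) = G(n) holds for n = 0,…,8 (a full window of length max(S) = 9), so the sequence is purely periodic with period 16.

16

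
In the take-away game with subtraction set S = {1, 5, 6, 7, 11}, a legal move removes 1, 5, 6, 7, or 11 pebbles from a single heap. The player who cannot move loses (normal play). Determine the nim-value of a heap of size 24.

n :  0  1  2  3  4  5  6  7  8  9 10 11 12 13 14 15 16 17 18 19 20 21 22 23 24
G :  0  1  0  1  0  1  2  3  2  3  2  3  0  1  0  1  0  1  2  3  2  3  2  3  0

0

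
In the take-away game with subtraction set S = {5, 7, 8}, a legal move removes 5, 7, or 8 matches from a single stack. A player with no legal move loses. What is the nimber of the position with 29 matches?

n :  0  1  2  3  4  5  6  7  8  9 10 11 12 13 14 15 16 17 18 19 20 21 22 23 24 25 26 27 28 29
G :  0  0  0  0  0  1  1  1  1  1  2  2  2  0  0  0  0  0  1  1  1  1  1  2  2  2  0  0  0  0

0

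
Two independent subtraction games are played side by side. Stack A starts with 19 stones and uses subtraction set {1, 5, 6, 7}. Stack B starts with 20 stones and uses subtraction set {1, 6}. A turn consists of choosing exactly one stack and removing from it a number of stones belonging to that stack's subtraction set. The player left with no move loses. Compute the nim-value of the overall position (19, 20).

Stack A, S = {1, 5, 6, 7}:
G(0) = 0
G(1) = mex{0} = 1
G(2) = mex{1} = 0
G(3) = mex{0} = 1
G(4) = mex{1} = 0
G(5) = mex{0,0} = 1
G(6) = mex{1,1,0} = 2
G(7) = mex{2,0,1,0} = 3
G(8) = mex{3,1,0,1} = 2
G(9) = mex{2,0,1,0} = 3
G(10) = mex{3,1,0,1} = 2
G(11) = mex{2,2,1,0} = 3
G(12) = mex{3,3,2,1} = 0
G(13) = mex{0,2,3,2} = 1
G(14) = mex{1,3,2,3} = 0
G(15) = mex{0,2,3,2} = 1
G(16) = mex{1,3,2,3} = 0
G(17) = mex{0,0,3,2} = 1
G(18) = mex{1,1,0,3} = 2
G(19) = mex{2,0,1,0} = 3
G_A(19) = 3.
Stack B, S = {1, 6}:
G(0) = 0
G(1) = mex{0} = 1
G(2) = mex{1} = 0
G(3) = mex{0} = 1
G(4) = mex{1} = 0
G(5) = mex{0} = 1
G(6) = mex{1,0} = 2
G(7) = mex{2,1} = 0
G(8) = mex{0,0} = 1
G(9) = mex{1,1} = 0
G(10) = mex{0,0} = 1
G(11) = mex{1,1} = 0
G(12) = mex{0,2} = 1
G(13) = mex{1,0} = 2
G(14) = mex{2,1} = 0
G(15) = mex{0,0} = 1
G(16) = mex{1,1} = 0
G(17) = mex{0,0} = 1
G(18) = mex{1,1} = 0
G(19) = mex{0,2} = 1
G(20) = mex{1,0} = 2
G_B(20) = 2.
Combined Grundy value = 3 ⊕ 2 = 1.

1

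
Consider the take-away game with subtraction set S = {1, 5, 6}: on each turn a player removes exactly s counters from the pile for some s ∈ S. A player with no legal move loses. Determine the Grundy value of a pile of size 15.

G(0) = 0
G(1) = mex{0} = 1
G(2) = mex{1} = 0
G(3) = mex{0} = 1
G(4) = mex{1} = 0
G(5) = mex{0,0} = 1
G(6) = mex{1,1,0} = 2
G(7) = mex{2,0,1} = 3
G(8) = mex{3,1,0} = 2
G(9) = mex{2,0,1} = 3
G(10) = mex{3,1,0} = 2
G(11) = mex{2,2,1} = 0
G(12) = mex{0,3,2} = 1
G(13) = mex{1,2,3} = 0
G(14) = mex{0,3,2} = 1
G(15) = mex{1,2,3} = 0

0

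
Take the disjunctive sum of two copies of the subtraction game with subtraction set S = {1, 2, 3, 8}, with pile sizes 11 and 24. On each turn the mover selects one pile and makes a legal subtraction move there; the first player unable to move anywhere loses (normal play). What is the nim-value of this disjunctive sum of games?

All piles use S = {1, 2, 3, 8}:
G(0) = 0
G(1) = mex{0} = 1
G(2) = mex{1,0} = 2
G(3) = mex{2,1,0} = 3
G(4) = mex{3,2,1} = 0
G(5) = mex{0,3,2} = 1
G(6) = mex{1,0,3} = 2
G(7) = mex{2,1,0} = 3
G(8) = mex{3,2,1,0} = 4
G(9) = mex{4,3,2,1} = 0
G(10) = mex{0,4,3,2} = 1
G(11) = mex{1,0,4,3} = 2
G(12) = mex{2,1,0,0} = 3
G(13) = mex{3,2,1,1} = 0
G(14) = mex{0,3,2,2} = 1
G(15) = mex{1,0,3,3} = 2
G(16) = mex{2,1,0,4} = 3
G(17) = mex{3,2,1,0} = 4
G(18) = mex{4,3,2,1} = 0
G(19) = mex{0,4,3,2} = 1
G(20) = mex{1,0,4,3} = 2
G(21) = mex{2,1,0,0} = 3
G(22) = mex{3,2,1,1} = 0
G(23) = mex{0,3,2,2} = 1
G(24) = mex{1,0,3,3} = 2
Pile A: G(11) = 2.
Pile B: G(24) = 2.
Combined Grundy value = 2 ⊕ 2 = 0.

0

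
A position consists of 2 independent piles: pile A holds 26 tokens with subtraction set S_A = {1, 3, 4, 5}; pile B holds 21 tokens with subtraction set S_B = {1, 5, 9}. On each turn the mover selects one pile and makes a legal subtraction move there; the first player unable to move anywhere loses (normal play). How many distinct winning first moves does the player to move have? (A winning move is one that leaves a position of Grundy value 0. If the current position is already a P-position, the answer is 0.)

4

Pile A, S = {1, 3, 4, 5}:
G(0) = 0
G(1) = mex{0} = 1
G(2) = mex{1} = 0
G(3) = mex{0,0} = 1
G(4) = mex{1,1,0} = 2
G(5) = mex{2,0,1,0} = 3
G(6) = mex{3,1,0,1} = 2
G(7) = mex{2,2,1,0} = 3
G(8) = mex{3,3,2,1} = 0
G(9) = mex{0,2,3,2} = 1
G(10) = mex{1,3,2,3} = 0
G(11) = mex{0,0,3,2} = 1
G(12) = mex{1,1,0,3} = 2
G(13) = mex{2,0,1,0} = 3
G(14) = mex{3,1,0,1} = 2
G(15) = mex{2,2,1,0} = 3
G(16) = mex{3,3,2,1} = 0
G(17) = mex{0,2,3,2} = 1
G(18) = mex{1,3,2,3} = 0
G(19) = mex{0,0,3,2} = 1
G(20) = mex{1,1,0,3} = 2
G(21) = mex{2,0,1,0} = 3
G(22) = mex{3,1,0,1} = 2
G(23) = mex{2,2,1,0} = 3
G(24) = mex{3,3,2,1} = 0
G(25) = mex{0,2,3,2} = 1
G(26) = mex{1,3,2,3} = 0
G_A(26) = 0.
Pile B, S = {1, 5, 9}:
G(0) = 0
G(1) = mex{0} = 1
G(2) = mex{1} = 0
G(3) = mex{0} = 1
G(4) = mex{1} = 0
G(5) = mex{0,0} = 1
G(6) = mex{1,1} = 0
G(7) = mex{0,0} = 1
G(8) = mex{1,1} = 0
G(9) = mex{0,0,0} = 1
G(10) = mex{1,1,1} = 0
G(11) = mex{0,0,0} = 1
G(12) = mex{1,1,1} = 0
G(13) = mex{0,0,0} = 1
G(14) = mex{1,1,1} = 0
G(15) = mex{0,0,0} = 1
G(16) = mex{1,1,1} = 0
G(17) = mex{0,0,0} = 1
G(18) = mex{1,1,1} = 0
G(19) = mex{0,0,0} = 1
G(20) = mex{1,1,1} = 0
G(21) = mex{0,0,0} = 1
G_B(21) = 1.
Combined Grundy value = 0 ⊕ 1 = 1.
A winning move leaves total XOR = 0, i.e. changes one component's Grundy value g to g ⊕ X where X is the current total.
Pile A: need g' = 0⊕1 = 1. Options: 26−1→G=1, 26−3→G=3, 26−4→G=2, 26−5→G=3. Hits: 1.
Pile B: need g' = 1⊕1 = 0. Options: 21−1→G=0, 21−5→G=0, 21−9→G=0. Hits: 3.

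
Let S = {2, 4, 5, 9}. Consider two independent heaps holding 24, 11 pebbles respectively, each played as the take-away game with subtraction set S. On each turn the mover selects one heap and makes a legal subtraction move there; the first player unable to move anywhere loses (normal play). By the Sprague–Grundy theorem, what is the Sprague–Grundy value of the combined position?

All heaps use S = {2, 4, 5, 9}:
G(0) = 0
G(1) = mex{} = 0
G(2) = mex{0} = 1
G(3) = mex{0} = 1
G(4) = mex{1,0} = 2
G(5) = mex{1,0,0} = 2
G(6) = mex{2,1,0} = 3
G(7) = mex{2,1,1} = 0
G(8) = mex{3,2,1} = 0
G(9) = mex{0,2,2,0} = 1
G(10) = mex{0,3,2,0} = 1
G(11) = mex{1,0,3,1} = 2
G(12) = mex{1,0,0,1} = 2
G(13) = mex{2,1,0,2} = 3
G(14) = mex{2,1,1,2} = 0
G(15) = mex{3,2,1,3} = 0
G(16) = mex{0,2,2,0} = 1
G(17) = mex{0,3,2,0} = 1
G(18) = mex{1,0,3,1} = 2
G(19) = mex{1,0,0,1} = 2
G(20) = mex{2,1,0,2} = 3
G(21) = mex{2,1,1,2} = 0
G(22) = mex{3,2,1,3} = 0
G(23) = mex{0,2,2,0} = 1
G(24) = mex{0,3,2,0} = 1
Heap A: G(24) = 1.
Heap B: G(11) = 2.
Combined Grundy value = 1 ⊕ 2 = 3.

3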